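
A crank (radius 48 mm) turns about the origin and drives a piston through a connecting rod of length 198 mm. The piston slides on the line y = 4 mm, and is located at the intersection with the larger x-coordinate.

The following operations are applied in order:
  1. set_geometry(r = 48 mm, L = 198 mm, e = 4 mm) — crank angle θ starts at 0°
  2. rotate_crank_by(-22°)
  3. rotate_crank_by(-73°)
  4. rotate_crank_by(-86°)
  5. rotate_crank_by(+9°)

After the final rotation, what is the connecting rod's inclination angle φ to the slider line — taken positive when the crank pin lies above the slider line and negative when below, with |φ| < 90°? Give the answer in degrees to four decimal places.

-3.0921

set_geometry: r = 48 mm, L = 198 mm, e = 4 mm; θ ← 0°
rotate_crank_by(-22°): θ ← 0° -22° = -22°
rotate_crank_by(-73°): θ ← -22° -73° = -95°
rotate_crank_by(-86°): θ ← -95° -86° = -181°
rotate_crank_by(+9°): θ ← -181° +9° = -172°
crank pin P = (r cos θ, r sin θ) = (-47.532867, -6.680309)
h = r sin θ − e = -6.680309 − 4 = -10.680309
sin φ = h / L = -10.680309 / 198 = -0.05394095
φ = arcsin(-0.05394095) = -3.092090°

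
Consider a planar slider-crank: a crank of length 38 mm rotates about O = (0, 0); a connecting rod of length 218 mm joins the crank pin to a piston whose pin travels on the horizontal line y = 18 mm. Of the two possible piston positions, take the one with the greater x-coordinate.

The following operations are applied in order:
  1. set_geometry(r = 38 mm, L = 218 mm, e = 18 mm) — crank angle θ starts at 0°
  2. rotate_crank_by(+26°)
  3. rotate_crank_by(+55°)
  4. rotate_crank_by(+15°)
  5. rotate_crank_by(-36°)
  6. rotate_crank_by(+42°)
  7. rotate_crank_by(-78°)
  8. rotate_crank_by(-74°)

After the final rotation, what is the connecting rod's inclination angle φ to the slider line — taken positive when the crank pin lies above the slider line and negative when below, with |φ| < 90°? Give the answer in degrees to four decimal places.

-12.4800

set_geometry: r = 38 mm, L = 218 mm, e = 18 mm; θ ← 0°
rotate_crank_by(+26°): θ ← 0° +26° = 26°
rotate_crank_by(+55°): θ ← 26° +55° = 81°
rotate_crank_by(+15°): θ ← 81° +15° = 96°
rotate_crank_by(-36°): θ ← 96° -36° = 60°
rotate_crank_by(+42°): θ ← 60° +42° = 102°
rotate_crank_by(-78°): θ ← 102° -78° = 24°
rotate_crank_by(-74°): θ ← 24° -74° = -50°
crank pin P = (r cos θ, r sin θ) = (24.425929, -29.109689)
h = r sin θ − e = -29.109689 − 18 = -47.109689
sin φ = h / L = -47.109689 / 218 = -0.21609949
φ = arcsin(-0.21609949) = -12.480040°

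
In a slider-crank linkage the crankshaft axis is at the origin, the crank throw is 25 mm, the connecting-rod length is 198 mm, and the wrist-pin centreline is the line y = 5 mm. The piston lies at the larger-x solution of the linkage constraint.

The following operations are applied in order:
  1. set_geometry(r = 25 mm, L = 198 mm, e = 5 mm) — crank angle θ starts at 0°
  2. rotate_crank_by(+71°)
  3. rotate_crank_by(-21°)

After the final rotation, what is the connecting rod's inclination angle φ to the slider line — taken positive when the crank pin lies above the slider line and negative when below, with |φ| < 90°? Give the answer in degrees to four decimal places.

4.0984

set_geometry: r = 25 mm, L = 198 mm, e = 5 mm; θ ← 0°
rotate_crank_by(+71°): θ ← 0° +71° = 71°
rotate_crank_by(-21°): θ ← 71° -21° = 50°
crank pin P = (r cos θ, r sin θ) = (16.069690, 19.151111)
h = r sin θ − e = 19.151111 − 5 = 14.151111
sin φ = h / L = 14.151111 / 198 = 0.07147026
φ = arcsin(0.07147026) = 4.098438°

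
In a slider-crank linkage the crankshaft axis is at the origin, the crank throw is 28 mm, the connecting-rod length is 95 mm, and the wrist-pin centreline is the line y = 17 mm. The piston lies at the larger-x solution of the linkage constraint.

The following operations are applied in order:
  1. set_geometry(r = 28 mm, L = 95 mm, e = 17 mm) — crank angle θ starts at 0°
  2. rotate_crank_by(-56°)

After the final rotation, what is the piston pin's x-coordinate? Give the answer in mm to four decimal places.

set_geometry: r = 28 mm, L = 95 mm, e = 17 mm; θ ← 0°
rotate_crank_by(-56°): θ ← 0° -56° = -56°
crank pin P = (r cos θ, r sin θ) = (15.657401, -23.213052)
h = r sin θ − e = -23.213052 − 17 = -40.213052
x = r cos θ + √(L² − h²) = 15.657401 + √(9025.0 − 1617.0896) = 15.657401 + 86.069219 = 101.726620

101.7266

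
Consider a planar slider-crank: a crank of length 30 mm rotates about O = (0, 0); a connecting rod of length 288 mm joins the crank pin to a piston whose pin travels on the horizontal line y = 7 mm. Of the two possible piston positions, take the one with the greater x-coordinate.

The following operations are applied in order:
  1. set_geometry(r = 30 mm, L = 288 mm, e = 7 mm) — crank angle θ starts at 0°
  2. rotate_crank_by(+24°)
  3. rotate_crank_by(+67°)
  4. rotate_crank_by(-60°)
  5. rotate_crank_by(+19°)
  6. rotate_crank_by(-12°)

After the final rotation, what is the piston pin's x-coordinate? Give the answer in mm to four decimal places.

311.4118

set_geometry: r = 30 mm, L = 288 mm, e = 7 mm; θ ← 0°
rotate_crank_by(+24°): θ ← 0° +24° = 24°
rotate_crank_by(+67°): θ ← 24° +67° = 91°
rotate_crank_by(-60°): θ ← 91° -60° = 31°
rotate_crank_by(+19°): θ ← 31° +19° = 50°
rotate_crank_by(-12°): θ ← 50° -12° = 38°
crank pin P = (r cos θ, r sin θ) = (23.640323, 18.469844)
h = r sin θ − e = 18.469844 − 7 = 11.469844
x = r cos θ + √(L² − h²) = 23.640323 + √(82944.0 − 131.5573) = 23.640323 + 287.771511 = 311.411834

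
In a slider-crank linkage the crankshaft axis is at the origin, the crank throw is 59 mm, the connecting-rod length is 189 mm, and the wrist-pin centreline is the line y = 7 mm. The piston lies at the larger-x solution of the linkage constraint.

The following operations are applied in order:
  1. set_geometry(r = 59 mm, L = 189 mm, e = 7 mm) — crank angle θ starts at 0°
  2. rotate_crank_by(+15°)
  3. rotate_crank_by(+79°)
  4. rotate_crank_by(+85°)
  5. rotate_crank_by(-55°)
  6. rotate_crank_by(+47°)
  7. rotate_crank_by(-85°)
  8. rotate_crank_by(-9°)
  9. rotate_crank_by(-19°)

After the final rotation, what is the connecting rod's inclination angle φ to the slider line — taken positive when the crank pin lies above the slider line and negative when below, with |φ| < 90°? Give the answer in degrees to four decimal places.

13.1616

set_geometry: r = 59 mm, L = 189 mm, e = 7 mm; θ ← 0°
rotate_crank_by(+15°): θ ← 0° +15° = 15°
rotate_crank_by(+79°): θ ← 15° +79° = 94°
rotate_crank_by(+85°): θ ← 94° +85° = 179°
rotate_crank_by(-55°): θ ← 179° -55° = 124°
rotate_crank_by(+47°): θ ← 124° +47° = 171°
rotate_crank_by(-85°): θ ← 171° -85° = 86°
rotate_crank_by(-9°): θ ← 86° -9° = 77°
rotate_crank_by(-19°): θ ← 77° -19° = 58°
crank pin P = (r cos θ, r sin θ) = (31.265237, 50.034838)
h = r sin θ − e = 50.034838 − 7 = 43.034838
sin φ = h / L = 43.034838 / 189 = 0.22769755
φ = arcsin(0.22769755) = 13.161555°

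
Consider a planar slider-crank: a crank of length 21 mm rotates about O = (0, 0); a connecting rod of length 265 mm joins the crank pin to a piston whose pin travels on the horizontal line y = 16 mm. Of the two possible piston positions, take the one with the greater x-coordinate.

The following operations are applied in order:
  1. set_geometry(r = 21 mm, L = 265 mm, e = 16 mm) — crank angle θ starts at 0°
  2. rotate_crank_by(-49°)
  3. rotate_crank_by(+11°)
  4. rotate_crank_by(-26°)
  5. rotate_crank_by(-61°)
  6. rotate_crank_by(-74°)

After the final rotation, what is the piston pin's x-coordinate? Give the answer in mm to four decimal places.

set_geometry: r = 21 mm, L = 265 mm, e = 16 mm; θ ← 0°
rotate_crank_by(-49°): θ ← 0° -49° = -49°
rotate_crank_by(+11°): θ ← -49° +11° = -38°
rotate_crank_by(-26°): θ ← -38° -26° = -64°
rotate_crank_by(-61°): θ ← -64° -61° = -125°
rotate_crank_by(-74°): θ ← -125° -74° = -199°
crank pin P = (r cos θ, r sin θ) = (-19.855890, 6.836931)
h = r sin θ − e = 6.836931 − 16 = -9.163069
x = r cos θ + √(L² − h²) = -19.855890 + √(70225.0 − 83.9618) = -19.855890 + 264.841534 = 244.985644

244.9856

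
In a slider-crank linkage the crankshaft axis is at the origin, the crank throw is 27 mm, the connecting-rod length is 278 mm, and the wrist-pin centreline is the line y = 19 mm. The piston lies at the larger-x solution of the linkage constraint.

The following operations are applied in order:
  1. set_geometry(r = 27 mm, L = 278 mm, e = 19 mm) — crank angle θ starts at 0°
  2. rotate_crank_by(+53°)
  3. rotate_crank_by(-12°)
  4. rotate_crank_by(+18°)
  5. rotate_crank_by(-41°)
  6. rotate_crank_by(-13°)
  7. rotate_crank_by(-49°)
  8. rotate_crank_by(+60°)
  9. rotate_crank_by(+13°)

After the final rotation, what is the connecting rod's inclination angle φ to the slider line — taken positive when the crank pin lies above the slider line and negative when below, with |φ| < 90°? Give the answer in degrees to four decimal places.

-1.2182

set_geometry: r = 27 mm, L = 278 mm, e = 19 mm; θ ← 0°
rotate_crank_by(+53°): θ ← 0° +53° = 53°
rotate_crank_by(-12°): θ ← 53° -12° = 41°
rotate_crank_by(+18°): θ ← 41° +18° = 59°
rotate_crank_by(-41°): θ ← 59° -41° = 18°
rotate_crank_by(-13°): θ ← 18° -13° = 5°
rotate_crank_by(-49°): θ ← 5° -49° = -44°
rotate_crank_by(+60°): θ ← -44° +60° = 16°
rotate_crank_by(+13°): θ ← 16° +13° = 29°
crank pin P = (r cos θ, r sin θ) = (23.614732, 13.089860)
h = r sin θ − e = 13.089860 − 19 = -5.910140
sin φ = h / L = -5.910140 / 278 = -0.02125950
φ = arcsin(-0.02125950) = -1.218171°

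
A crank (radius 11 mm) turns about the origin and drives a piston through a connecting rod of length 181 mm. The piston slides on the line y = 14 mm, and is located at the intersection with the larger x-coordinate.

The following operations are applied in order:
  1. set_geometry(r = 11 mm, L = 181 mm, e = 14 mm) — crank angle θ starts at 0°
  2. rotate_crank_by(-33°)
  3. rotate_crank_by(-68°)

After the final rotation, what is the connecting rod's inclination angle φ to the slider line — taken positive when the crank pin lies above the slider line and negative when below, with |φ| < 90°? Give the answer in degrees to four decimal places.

set_geometry: r = 11 mm, L = 181 mm, e = 14 mm; θ ← 0°
rotate_crank_by(-33°): θ ← 0° -33° = -33°
rotate_crank_by(-68°): θ ← -33° -68° = -101°
crank pin P = (r cos θ, r sin θ) = (-2.098899, -10.797899)
h = r sin θ − e = -10.797899 − 14 = -24.797899
sin φ = h / L = -24.797899 / 181 = -0.13700497
φ = arcsin(-0.13700497) = -7.874573°

-7.8746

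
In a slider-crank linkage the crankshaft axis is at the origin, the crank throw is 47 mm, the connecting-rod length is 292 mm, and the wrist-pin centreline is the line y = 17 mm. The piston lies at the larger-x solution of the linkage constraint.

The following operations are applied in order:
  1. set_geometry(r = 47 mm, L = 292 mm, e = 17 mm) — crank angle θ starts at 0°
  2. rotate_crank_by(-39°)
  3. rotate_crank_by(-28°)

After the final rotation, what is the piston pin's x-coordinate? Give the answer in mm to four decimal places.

304.0780

set_geometry: r = 47 mm, L = 292 mm, e = 17 mm; θ ← 0°
rotate_crank_by(-39°): θ ← 0° -39° = -39°
rotate_crank_by(-28°): θ ← -39° -28° = -67°
crank pin P = (r cos θ, r sin θ) = (18.364363, -43.263728)
h = r sin θ − e = -43.263728 − 17 = -60.263728
x = r cos θ + √(L² − h²) = 18.364363 + √(85264.0 − 3631.7169) = 18.364363 + 285.713638 = 304.078001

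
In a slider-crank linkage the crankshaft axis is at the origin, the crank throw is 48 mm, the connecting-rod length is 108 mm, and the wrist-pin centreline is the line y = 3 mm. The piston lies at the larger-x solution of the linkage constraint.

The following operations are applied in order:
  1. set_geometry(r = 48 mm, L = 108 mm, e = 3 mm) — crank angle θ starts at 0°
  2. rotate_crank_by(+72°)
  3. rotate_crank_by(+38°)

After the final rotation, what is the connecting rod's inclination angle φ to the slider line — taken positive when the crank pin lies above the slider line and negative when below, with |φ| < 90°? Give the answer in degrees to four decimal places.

set_geometry: r = 48 mm, L = 108 mm, e = 3 mm; θ ← 0°
rotate_crank_by(+72°): θ ← 0° +72° = 72°
rotate_crank_by(+38°): θ ← 72° +38° = 110°
crank pin P = (r cos θ, r sin θ) = (-16.416967, 45.105246)
h = r sin θ − e = 45.105246 − 3 = 42.105246
sin φ = h / L = 42.105246 / 108 = 0.38986339
φ = arcsin(0.38986339) = 22.945999°

22.9460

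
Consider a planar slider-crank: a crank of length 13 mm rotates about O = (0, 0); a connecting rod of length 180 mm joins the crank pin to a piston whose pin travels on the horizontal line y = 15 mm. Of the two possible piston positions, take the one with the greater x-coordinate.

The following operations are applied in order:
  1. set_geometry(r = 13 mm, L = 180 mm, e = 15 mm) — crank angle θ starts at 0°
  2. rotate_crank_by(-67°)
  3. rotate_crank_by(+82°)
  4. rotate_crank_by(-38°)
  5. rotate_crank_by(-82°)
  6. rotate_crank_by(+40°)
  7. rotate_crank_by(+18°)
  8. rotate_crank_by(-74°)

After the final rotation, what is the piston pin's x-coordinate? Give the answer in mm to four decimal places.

set_geometry: r = 13 mm, L = 180 mm, e = 15 mm; θ ← 0°
rotate_crank_by(-67°): θ ← 0° -67° = -67°
rotate_crank_by(+82°): θ ← -67° +82° = 15°
rotate_crank_by(-38°): θ ← 15° -38° = -23°
rotate_crank_by(-82°): θ ← -23° -82° = -105°
rotate_crank_by(+40°): θ ← -105° +40° = -65°
rotate_crank_by(+18°): θ ← -65° +18° = -47°
rotate_crank_by(-74°): θ ← -47° -74° = -121°
crank pin P = (r cos θ, r sin θ) = (-6.695495, -11.143175)
h = r sin θ − e = -11.143175 − 15 = -26.143175
x = r cos θ + √(L² − h²) = -6.695495 + √(32400.0 − 683.4656) = -6.695495 + 178.091365 = 171.395870

171.3959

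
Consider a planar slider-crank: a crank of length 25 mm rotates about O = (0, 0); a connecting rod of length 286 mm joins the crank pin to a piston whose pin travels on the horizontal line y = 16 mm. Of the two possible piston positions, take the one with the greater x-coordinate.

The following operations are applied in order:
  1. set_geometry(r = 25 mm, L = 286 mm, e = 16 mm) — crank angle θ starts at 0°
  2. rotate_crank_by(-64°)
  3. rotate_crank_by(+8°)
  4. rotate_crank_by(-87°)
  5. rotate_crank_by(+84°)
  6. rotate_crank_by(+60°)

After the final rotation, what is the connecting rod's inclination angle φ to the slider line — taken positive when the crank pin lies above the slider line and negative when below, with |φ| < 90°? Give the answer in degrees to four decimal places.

set_geometry: r = 25 mm, L = 286 mm, e = 16 mm; θ ← 0°
rotate_crank_by(-64°): θ ← 0° -64° = -64°
rotate_crank_by(+8°): θ ← -64° +8° = -56°
rotate_crank_by(-87°): θ ← -56° -87° = -143°
rotate_crank_by(+84°): θ ← -143° +84° = -59°
rotate_crank_by(+60°): θ ← -59° +60° = 1°
crank pin P = (r cos θ, r sin θ) = (24.996192, 0.436310)
h = r sin θ − e = 0.436310 − 16 = -15.563690
sin φ = h / L = -15.563690 / 286 = -0.05441850
φ = arcsin(-0.05441850) = -3.119491°

-3.1195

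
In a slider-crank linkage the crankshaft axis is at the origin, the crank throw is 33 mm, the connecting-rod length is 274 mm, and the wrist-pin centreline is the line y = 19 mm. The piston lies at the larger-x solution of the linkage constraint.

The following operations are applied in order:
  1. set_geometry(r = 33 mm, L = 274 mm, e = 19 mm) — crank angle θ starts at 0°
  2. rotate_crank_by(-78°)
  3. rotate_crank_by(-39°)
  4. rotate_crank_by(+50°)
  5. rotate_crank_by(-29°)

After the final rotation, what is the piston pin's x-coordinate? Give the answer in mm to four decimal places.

set_geometry: r = 33 mm, L = 274 mm, e = 19 mm; θ ← 0°
rotate_crank_by(-78°): θ ← 0° -78° = -78°
rotate_crank_by(-39°): θ ← -78° -39° = -117°
rotate_crank_by(+50°): θ ← -117° +50° = -67°
rotate_crank_by(-29°): θ ← -67° -29° = -96°
crank pin P = (r cos θ, r sin θ) = (-3.449439, -32.819223)
h = r sin θ − e = -32.819223 − 19 = -51.819223
x = r cos θ + √(L² − h²) = -3.449439 + √(75076.0 − 2685.2318) = -3.449439 + 269.055325 = 265.605886

265.6059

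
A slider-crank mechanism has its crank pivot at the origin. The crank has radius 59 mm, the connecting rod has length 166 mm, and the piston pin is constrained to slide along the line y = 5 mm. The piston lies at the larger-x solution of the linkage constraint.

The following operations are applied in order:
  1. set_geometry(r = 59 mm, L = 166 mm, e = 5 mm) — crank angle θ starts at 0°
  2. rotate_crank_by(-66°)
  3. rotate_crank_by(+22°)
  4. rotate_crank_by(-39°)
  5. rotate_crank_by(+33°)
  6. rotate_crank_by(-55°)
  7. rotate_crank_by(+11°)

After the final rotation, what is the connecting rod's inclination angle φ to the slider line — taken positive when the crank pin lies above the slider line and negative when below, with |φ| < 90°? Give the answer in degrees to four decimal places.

-22.6237

set_geometry: r = 59 mm, L = 166 mm, e = 5 mm; θ ← 0°
rotate_crank_by(-66°): θ ← 0° -66° = -66°
rotate_crank_by(+22°): θ ← -66° +22° = -44°
rotate_crank_by(-39°): θ ← -44° -39° = -83°
rotate_crank_by(+33°): θ ← -83° +33° = -50°
rotate_crank_by(-55°): θ ← -50° -55° = -105°
rotate_crank_by(+11°): θ ← -105° +11° = -94°
crank pin P = (r cos θ, r sin θ) = (-4.115632, -58.856279)
h = r sin θ − e = -58.856279 − 5 = -63.856279
sin φ = h / L = -63.856279 / 166 = -0.38467638
φ = arcsin(-0.38467638) = -22.623651°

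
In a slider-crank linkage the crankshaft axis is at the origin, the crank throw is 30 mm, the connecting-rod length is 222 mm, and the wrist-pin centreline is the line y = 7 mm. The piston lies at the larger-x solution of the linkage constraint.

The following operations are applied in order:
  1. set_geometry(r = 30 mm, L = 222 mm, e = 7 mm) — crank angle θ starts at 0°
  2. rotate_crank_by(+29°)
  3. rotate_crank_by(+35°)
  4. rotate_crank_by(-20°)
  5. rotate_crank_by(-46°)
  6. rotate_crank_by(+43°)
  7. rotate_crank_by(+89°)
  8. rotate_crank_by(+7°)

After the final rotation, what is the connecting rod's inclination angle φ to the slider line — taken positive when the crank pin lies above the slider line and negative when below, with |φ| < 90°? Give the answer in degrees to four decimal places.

3.4760

set_geometry: r = 30 mm, L = 222 mm, e = 7 mm; θ ← 0°
rotate_crank_by(+29°): θ ← 0° +29° = 29°
rotate_crank_by(+35°): θ ← 29° +35° = 64°
rotate_crank_by(-20°): θ ← 64° -20° = 44°
rotate_crank_by(-46°): θ ← 44° -46° = -2°
rotate_crank_by(+43°): θ ← -2° +43° = 41°
rotate_crank_by(+89°): θ ← 41° +89° = 130°
rotate_crank_by(+7°): θ ← 130° +7° = 137°
crank pin P = (r cos θ, r sin θ) = (-21.940611, 20.459951)
h = r sin θ − e = 20.459951 − 7 = 13.459951
sin φ = h / L = 13.459951 / 222 = 0.06063041
φ = arcsin(0.06063041) = 3.475998°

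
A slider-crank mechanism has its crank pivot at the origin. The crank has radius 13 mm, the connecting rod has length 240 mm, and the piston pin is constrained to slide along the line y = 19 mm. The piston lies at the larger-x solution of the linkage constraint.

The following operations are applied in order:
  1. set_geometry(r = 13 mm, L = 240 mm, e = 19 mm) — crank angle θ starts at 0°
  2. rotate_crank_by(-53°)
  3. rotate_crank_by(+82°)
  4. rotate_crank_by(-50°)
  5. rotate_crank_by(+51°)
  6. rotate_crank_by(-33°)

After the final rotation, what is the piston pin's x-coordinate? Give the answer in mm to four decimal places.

set_geometry: r = 13 mm, L = 240 mm, e = 19 mm; θ ← 0°
rotate_crank_by(-53°): θ ← 0° -53° = -53°
rotate_crank_by(+82°): θ ← -53° +82° = 29°
rotate_crank_by(-50°): θ ← 29° -50° = -21°
rotate_crank_by(+51°): θ ← -21° +51° = 30°
rotate_crank_by(-33°): θ ← 30° -33° = -3°
crank pin P = (r cos θ, r sin θ) = (12.982184, -0.680367)
h = r sin θ − e = -0.680367 − 19 = -19.680367
x = r cos θ + √(L² − h²) = 12.982184 + √(57600.0 − 387.3169) = 12.982184 + 239.191729 = 252.173913

252.1739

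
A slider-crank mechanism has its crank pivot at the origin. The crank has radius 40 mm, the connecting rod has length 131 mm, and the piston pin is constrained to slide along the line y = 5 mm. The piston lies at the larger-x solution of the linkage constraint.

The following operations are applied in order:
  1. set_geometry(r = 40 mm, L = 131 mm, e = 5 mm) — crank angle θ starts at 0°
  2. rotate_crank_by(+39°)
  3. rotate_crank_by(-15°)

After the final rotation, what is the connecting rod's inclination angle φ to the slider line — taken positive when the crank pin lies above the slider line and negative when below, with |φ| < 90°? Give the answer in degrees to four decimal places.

set_geometry: r = 40 mm, L = 131 mm, e = 5 mm; θ ← 0°
rotate_crank_by(+39°): θ ← 0° +39° = 39°
rotate_crank_by(-15°): θ ← 39° -15° = 24°
crank pin P = (r cos θ, r sin θ) = (36.541818, 16.269466)
h = r sin θ − e = 16.269466 − 5 = 11.269466
sin φ = h / L = 11.269466 / 131 = 0.08602646
φ = arcsin(0.08602646) = 4.935053°

4.9351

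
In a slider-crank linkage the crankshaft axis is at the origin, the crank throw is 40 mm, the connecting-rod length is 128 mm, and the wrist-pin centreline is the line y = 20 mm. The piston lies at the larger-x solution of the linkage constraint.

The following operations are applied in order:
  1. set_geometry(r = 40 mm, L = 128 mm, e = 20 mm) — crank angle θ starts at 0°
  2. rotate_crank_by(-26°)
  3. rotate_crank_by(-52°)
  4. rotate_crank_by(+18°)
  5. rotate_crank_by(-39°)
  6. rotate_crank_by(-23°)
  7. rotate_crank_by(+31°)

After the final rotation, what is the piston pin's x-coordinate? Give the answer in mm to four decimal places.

set_geometry: r = 40 mm, L = 128 mm, e = 20 mm; θ ← 0°
rotate_crank_by(-26°): θ ← 0° -26° = -26°
rotate_crank_by(-52°): θ ← -26° -52° = -78°
rotate_crank_by(+18°): θ ← -78° +18° = -60°
rotate_crank_by(-39°): θ ← -60° -39° = -99°
rotate_crank_by(-23°): θ ← -99° -23° = -122°
rotate_crank_by(+31°): θ ← -122° +31° = -91°
crank pin P = (r cos θ, r sin θ) = (-0.698096, -39.993908)
h = r sin θ − e = -39.993908 − 20 = -59.993908
x = r cos θ + √(L² − h²) = -0.698096 + √(16384.0 − 3599.2690) = -0.698096 + 113.069585 = 112.371489

112.3715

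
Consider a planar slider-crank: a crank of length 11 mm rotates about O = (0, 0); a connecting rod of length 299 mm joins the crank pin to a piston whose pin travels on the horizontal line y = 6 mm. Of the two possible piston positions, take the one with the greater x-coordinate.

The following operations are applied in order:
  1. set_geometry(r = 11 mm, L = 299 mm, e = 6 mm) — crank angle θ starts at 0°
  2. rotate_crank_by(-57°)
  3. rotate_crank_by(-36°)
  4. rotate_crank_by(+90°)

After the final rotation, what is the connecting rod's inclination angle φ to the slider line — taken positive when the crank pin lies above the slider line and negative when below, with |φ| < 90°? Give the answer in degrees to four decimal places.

-1.2602

set_geometry: r = 11 mm, L = 299 mm, e = 6 mm; θ ← 0°
rotate_crank_by(-57°): θ ← 0° -57° = -57°
rotate_crank_by(-36°): θ ← -57° -36° = -93°
rotate_crank_by(+90°): θ ← -93° +90° = -3°
crank pin P = (r cos θ, r sin θ) = (10.984925, -0.575696)
h = r sin θ − e = -0.575696 − 6 = -6.575696
sin φ = h / L = -6.575696 / 299 = -0.02199229
φ = arcsin(-0.02199229) = -1.260167°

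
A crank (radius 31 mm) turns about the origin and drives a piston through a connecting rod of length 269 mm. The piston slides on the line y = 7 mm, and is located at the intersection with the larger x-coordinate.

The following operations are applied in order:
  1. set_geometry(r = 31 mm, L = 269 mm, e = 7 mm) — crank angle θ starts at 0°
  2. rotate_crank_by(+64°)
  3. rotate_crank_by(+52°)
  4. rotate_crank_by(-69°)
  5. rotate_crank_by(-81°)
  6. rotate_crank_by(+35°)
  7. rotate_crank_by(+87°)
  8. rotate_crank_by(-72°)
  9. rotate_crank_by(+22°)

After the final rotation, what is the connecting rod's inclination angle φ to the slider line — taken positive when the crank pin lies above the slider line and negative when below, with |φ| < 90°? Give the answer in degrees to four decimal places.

2.5750

set_geometry: r = 31 mm, L = 269 mm, e = 7 mm; θ ← 0°
rotate_crank_by(+64°): θ ← 0° +64° = 64°
rotate_crank_by(+52°): θ ← 64° +52° = 116°
rotate_crank_by(-69°): θ ← 116° -69° = 47°
rotate_crank_by(-81°): θ ← 47° -81° = -34°
rotate_crank_by(+35°): θ ← -34° +35° = 1°
rotate_crank_by(+87°): θ ← 1° +87° = 88°
rotate_crank_by(-72°): θ ← 88° -72° = 16°
rotate_crank_by(+22°): θ ← 16° +22° = 38°
crank pin P = (r cos θ, r sin θ) = (24.428333, 19.085506)
h = r sin θ − e = 19.085506 − 7 = 12.085506
sin φ = h / L = 12.085506 / 269 = 0.04492753
φ = arcsin(0.04492753) = 2.575025°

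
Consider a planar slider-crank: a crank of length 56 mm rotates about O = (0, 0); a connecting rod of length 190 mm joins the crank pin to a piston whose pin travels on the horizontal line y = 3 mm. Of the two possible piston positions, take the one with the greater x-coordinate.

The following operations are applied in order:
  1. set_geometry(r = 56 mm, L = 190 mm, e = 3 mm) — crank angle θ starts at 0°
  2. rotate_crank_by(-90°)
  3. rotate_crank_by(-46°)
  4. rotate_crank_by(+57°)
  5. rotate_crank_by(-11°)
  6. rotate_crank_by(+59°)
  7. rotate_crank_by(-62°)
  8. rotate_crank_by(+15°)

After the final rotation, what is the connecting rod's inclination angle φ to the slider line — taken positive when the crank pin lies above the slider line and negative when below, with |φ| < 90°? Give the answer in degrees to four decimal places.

-17.7032

set_geometry: r = 56 mm, L = 190 mm, e = 3 mm; θ ← 0°
rotate_crank_by(-90°): θ ← 0° -90° = -90°
rotate_crank_by(-46°): θ ← -90° -46° = -136°
rotate_crank_by(+57°): θ ← -136° +57° = -79°
rotate_crank_by(-11°): θ ← -79° -11° = -90°
rotate_crank_by(+59°): θ ← -90° +59° = -31°
rotate_crank_by(-62°): θ ← -31° -62° = -93°
rotate_crank_by(+15°): θ ← -93° +15° = -78°
crank pin P = (r cos θ, r sin θ) = (11.643055, -54.776266)
h = r sin θ − e = -54.776266 − 3 = -57.776266
sin φ = h / L = -57.776266 / 190 = -0.30408561
φ = arcsin(-0.30408561) = -17.703160°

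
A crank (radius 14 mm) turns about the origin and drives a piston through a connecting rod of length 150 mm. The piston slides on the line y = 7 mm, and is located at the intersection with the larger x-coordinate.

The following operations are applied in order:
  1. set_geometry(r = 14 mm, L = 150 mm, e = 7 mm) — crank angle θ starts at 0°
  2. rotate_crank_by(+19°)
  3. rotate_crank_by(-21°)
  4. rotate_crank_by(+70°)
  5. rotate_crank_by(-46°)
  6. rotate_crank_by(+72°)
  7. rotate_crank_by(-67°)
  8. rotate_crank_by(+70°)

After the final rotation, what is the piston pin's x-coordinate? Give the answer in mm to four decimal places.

set_geometry: r = 14 mm, L = 150 mm, e = 7 mm; θ ← 0°
rotate_crank_by(+19°): θ ← 0° +19° = 19°
rotate_crank_by(-21°): θ ← 19° -21° = -2°
rotate_crank_by(+70°): θ ← -2° +70° = 68°
rotate_crank_by(-46°): θ ← 68° -46° = 22°
rotate_crank_by(+72°): θ ← 22° +72° = 94°
rotate_crank_by(-67°): θ ← 94° -67° = 27°
rotate_crank_by(+70°): θ ← 27° +70° = 97°
crank pin P = (r cos θ, r sin θ) = (-1.706171, 13.895646)
h = r sin θ − e = 13.895646 − 7 = 6.895646
x = r cos θ + √(L² − h²) = -1.706171 + √(22500.0 − 47.5499) = -1.706171 + 149.841416 = 148.135246

148.1352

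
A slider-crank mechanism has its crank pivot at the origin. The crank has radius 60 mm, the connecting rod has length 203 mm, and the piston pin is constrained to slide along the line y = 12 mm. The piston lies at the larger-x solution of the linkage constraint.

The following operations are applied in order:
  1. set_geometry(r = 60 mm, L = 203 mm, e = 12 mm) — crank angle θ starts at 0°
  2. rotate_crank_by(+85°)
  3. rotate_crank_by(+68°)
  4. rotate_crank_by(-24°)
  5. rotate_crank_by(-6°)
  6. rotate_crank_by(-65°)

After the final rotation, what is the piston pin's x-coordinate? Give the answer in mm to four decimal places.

231.0365

set_geometry: r = 60 mm, L = 203 mm, e = 12 mm; θ ← 0°
rotate_crank_by(+85°): θ ← 0° +85° = 85°
rotate_crank_by(+68°): θ ← 85° +68° = 153°
rotate_crank_by(-24°): θ ← 153° -24° = 129°
rotate_crank_by(-6°): θ ← 129° -6° = 123°
rotate_crank_by(-65°): θ ← 123° -65° = 58°
crank pin P = (r cos θ, r sin θ) = (31.795156, 50.882886)
h = r sin θ − e = 50.882886 − 12 = 38.882886
x = r cos θ + √(L² − h²) = 31.795156 + √(41209.0 − 1511.8788) = 31.795156 + 199.241364 = 231.036520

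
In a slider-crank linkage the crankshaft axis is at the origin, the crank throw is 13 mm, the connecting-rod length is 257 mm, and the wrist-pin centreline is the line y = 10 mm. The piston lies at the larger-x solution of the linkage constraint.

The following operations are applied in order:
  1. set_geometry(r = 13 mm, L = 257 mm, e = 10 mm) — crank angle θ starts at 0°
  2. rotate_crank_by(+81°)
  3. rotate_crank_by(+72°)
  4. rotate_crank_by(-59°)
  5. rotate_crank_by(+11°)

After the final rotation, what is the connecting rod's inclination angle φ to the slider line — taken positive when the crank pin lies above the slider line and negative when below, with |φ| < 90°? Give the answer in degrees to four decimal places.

0.5701

set_geometry: r = 13 mm, L = 257 mm, e = 10 mm; θ ← 0°
rotate_crank_by(+81°): θ ← 0° +81° = 81°
rotate_crank_by(+72°): θ ← 81° +72° = 153°
rotate_crank_by(-59°): θ ← 153° -59° = 94°
rotate_crank_by(+11°): θ ← 94° +11° = 105°
crank pin P = (r cos θ, r sin θ) = (-3.364648, 12.557036)
h = r sin θ − e = 12.557036 − 10 = 2.557036
sin φ = h / L = 2.557036 / 257 = 0.00994956
φ = arcsin(0.00994956) = 0.570077°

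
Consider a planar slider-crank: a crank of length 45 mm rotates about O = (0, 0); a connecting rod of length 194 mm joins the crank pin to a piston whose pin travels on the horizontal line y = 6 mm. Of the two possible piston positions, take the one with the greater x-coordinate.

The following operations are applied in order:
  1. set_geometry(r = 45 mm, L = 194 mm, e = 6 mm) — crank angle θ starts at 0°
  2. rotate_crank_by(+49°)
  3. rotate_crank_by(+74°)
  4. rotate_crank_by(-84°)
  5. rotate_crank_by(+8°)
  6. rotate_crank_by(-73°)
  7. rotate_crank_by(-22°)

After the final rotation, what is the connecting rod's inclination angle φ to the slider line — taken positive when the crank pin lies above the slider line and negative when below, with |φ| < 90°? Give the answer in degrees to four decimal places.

-11.7304

set_geometry: r = 45 mm, L = 194 mm, e = 6 mm; θ ← 0°
rotate_crank_by(+49°): θ ← 0° +49° = 49°
rotate_crank_by(+74°): θ ← 49° +74° = 123°
rotate_crank_by(-84°): θ ← 123° -84° = 39°
rotate_crank_by(+8°): θ ← 39° +8° = 47°
rotate_crank_by(-73°): θ ← 47° -73° = -26°
rotate_crank_by(-22°): θ ← -26° -22° = -48°
crank pin P = (r cos θ, r sin θ) = (30.110877, -33.441517)
h = r sin θ − e = -33.441517 − 6 = -39.441517
sin φ = h / L = -39.441517 / 194 = -0.20330679
φ = arcsin(-0.20330679) = -11.730398°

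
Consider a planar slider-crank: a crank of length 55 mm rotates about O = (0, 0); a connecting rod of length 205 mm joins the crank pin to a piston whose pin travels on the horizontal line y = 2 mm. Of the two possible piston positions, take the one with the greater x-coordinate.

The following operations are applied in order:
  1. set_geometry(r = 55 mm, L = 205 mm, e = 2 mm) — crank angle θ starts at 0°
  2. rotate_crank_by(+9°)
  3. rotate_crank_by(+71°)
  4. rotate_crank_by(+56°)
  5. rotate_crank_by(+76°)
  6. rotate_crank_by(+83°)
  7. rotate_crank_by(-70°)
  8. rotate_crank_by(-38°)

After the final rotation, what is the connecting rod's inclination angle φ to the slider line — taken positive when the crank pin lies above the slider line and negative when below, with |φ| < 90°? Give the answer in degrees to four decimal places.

-2.4331

set_geometry: r = 55 mm, L = 205 mm, e = 2 mm; θ ← 0°
rotate_crank_by(+9°): θ ← 0° +9° = 9°
rotate_crank_by(+71°): θ ← 9° +71° = 80°
rotate_crank_by(+56°): θ ← 80° +56° = 136°
rotate_crank_by(+76°): θ ← 136° +76° = 212°
rotate_crank_by(+83°): θ ← 212° +83° = 295°
rotate_crank_by(-70°): θ ← 295° -70° = 225°
rotate_crank_by(-38°): θ ← 225° -38° = 187°
crank pin P = (r cos θ, r sin θ) = (-54.590038, -6.702814)
h = r sin θ − e = -6.702814 − 2 = -8.702814
sin φ = h / L = -8.702814 / 205 = -0.04245275
φ = arcsin(-0.04245275) = -2.433095°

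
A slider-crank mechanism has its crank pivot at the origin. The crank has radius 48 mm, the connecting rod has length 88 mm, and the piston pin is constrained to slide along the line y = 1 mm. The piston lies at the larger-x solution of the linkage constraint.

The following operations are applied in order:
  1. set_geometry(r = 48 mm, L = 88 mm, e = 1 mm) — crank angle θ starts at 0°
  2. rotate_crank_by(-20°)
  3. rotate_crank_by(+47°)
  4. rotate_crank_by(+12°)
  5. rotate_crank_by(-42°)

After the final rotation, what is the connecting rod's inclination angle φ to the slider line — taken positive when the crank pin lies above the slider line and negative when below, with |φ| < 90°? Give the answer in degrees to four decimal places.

-2.2873

set_geometry: r = 48 mm, L = 88 mm, e = 1 mm; θ ← 0°
rotate_crank_by(-20°): θ ← 0° -20° = -20°
rotate_crank_by(+47°): θ ← -20° +47° = 27°
rotate_crank_by(+12°): θ ← 27° +12° = 39°
rotate_crank_by(-42°): θ ← 39° -42° = -3°
crank pin P = (r cos θ, r sin θ) = (47.934218, -2.512126)
h = r sin θ − e = -2.512126 − 1 = -3.512126
sin φ = h / L = -3.512126 / 88 = -0.03991052
φ = arcsin(-0.03991052) = -2.287312°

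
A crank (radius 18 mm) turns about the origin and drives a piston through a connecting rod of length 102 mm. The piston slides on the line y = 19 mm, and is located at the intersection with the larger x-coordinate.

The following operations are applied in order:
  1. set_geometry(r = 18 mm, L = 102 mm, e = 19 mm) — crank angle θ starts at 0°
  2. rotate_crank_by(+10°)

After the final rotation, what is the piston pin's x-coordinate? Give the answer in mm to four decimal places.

set_geometry: r = 18 mm, L = 102 mm, e = 19 mm; θ ← 0°
rotate_crank_by(+10°): θ ← 0° +10° = 10°
crank pin P = (r cos θ, r sin θ) = (17.726540, 3.125667)
h = r sin θ − e = 3.125667 − 19 = -15.874333
x = r cos θ + √(L² − h²) = 17.726540 + √(10404.0 − 251.9944) = 17.726540 + 100.757161 = 118.483701

118.4837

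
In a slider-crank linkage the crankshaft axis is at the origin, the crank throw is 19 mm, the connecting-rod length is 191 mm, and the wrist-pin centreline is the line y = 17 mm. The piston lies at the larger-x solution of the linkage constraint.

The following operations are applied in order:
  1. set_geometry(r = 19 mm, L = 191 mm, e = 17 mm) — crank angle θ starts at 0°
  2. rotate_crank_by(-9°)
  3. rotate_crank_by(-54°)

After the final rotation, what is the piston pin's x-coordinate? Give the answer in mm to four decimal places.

set_geometry: r = 19 mm, L = 191 mm, e = 17 mm; θ ← 0°
rotate_crank_by(-9°): θ ← 0° -9° = -9°
rotate_crank_by(-54°): θ ← -9° -54° = -63°
crank pin P = (r cos θ, r sin θ) = (8.625819, -16.929124)
h = r sin θ − e = -16.929124 − 17 = -33.929124
x = r cos θ + √(L² − h²) = 8.625819 + √(36481.0 − 1151.1855) = 8.625819 + 187.962269 = 196.588088

196.5881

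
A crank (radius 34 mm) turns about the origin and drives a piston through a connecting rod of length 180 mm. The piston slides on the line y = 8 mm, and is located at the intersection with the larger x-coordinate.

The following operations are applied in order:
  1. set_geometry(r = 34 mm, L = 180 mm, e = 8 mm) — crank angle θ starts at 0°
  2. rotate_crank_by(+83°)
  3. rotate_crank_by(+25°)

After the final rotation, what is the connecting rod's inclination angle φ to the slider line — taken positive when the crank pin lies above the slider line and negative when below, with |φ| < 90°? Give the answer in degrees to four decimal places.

set_geometry: r = 34 mm, L = 180 mm, e = 8 mm; θ ← 0°
rotate_crank_by(+83°): θ ← 0° +83° = 83°
rotate_crank_by(+25°): θ ← 83° +25° = 108°
crank pin P = (r cos θ, r sin θ) = (-10.506578, 32.335922)
h = r sin θ − e = 32.335922 − 8 = 24.335922
sin φ = h / L = 24.335922 / 180 = 0.13519956
φ = arcsin(0.13519956) = 7.770160°

7.7702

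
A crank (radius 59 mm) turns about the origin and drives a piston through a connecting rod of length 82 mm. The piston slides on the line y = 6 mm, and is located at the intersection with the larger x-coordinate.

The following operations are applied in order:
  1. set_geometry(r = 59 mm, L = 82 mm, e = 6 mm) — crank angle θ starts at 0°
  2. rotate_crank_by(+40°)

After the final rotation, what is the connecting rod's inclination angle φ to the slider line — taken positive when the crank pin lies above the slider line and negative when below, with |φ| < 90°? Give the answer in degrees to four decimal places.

set_geometry: r = 59 mm, L = 82 mm, e = 6 mm; θ ← 0°
rotate_crank_by(+40°): θ ← 0° +40° = 40°
crank pin P = (r cos θ, r sin θ) = (45.196622, 37.924469)
h = r sin θ − e = 37.924469 − 6 = 31.924469
sin φ = h / L = 31.924469 / 82 = 0.38932279
φ = arcsin(0.38932279) = 22.912368°

22.9124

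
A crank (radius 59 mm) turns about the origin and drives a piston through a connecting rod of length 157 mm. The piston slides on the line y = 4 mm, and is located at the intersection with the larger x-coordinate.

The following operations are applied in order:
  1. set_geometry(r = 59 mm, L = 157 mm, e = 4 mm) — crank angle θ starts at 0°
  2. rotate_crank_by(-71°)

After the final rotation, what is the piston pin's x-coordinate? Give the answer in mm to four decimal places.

set_geometry: r = 59 mm, L = 157 mm, e = 4 mm; θ ← 0°
rotate_crank_by(-71°): θ ← 0° -71° = -71°
crank pin P = (r cos θ, r sin θ) = (19.208521, -55.785596)
h = r sin θ − e = -55.785596 − 4 = -59.785596
x = r cos θ + √(L² − h²) = 19.208521 + √(24649.0 − 3574.3175) = 19.208521 + 145.171218 = 164.379739

164.3797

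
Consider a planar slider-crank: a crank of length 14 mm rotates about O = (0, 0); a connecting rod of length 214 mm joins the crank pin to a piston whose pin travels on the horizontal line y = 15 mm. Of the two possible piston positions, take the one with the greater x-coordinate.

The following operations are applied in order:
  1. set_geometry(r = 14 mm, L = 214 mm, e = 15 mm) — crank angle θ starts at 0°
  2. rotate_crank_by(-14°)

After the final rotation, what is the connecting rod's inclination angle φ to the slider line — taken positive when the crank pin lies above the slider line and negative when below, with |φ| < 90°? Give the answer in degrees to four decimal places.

set_geometry: r = 14 mm, L = 214 mm, e = 15 mm; θ ← 0°
rotate_crank_by(-14°): θ ← 0° -14° = -14°
crank pin P = (r cos θ, r sin θ) = (13.584140, -3.386907)
h = r sin θ − e = -3.386907 − 15 = -18.386907
sin φ = h / L = -18.386907 / 214 = -0.08592012
φ = arcsin(-0.08592012) = -4.928938°

-4.9289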